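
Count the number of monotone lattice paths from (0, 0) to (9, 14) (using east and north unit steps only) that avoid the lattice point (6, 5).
Number of paths = 715550

Total paths from (0, 0) to (9, 14): C(23, 9) = 817190. Paths through (6, 5): (paths (0, 0) → (6, 5)) × (paths (6, 5) → (9, 14)) = C(11, 6) · C(12, 3) = 462 · 220 = 101640. Avoidance count = 817190 − 101640 = 715550.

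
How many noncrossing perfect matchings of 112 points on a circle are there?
C_56 = 6852456927844873497549658464312

These noncrossing handshakes are counted by the Catalan number C_n = (1/(n + 1)) · C(2n, n). For n = 56: C_56 = (1/57) · C(112, 56) = 390590044887157789360330532465784/57 = 6852456927844873497549658464312.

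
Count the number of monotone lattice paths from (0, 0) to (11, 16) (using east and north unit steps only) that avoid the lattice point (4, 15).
Number of paths = 13006887

Total paths from (0, 0) to (11, 16): C(27, 11) = 13037895. Paths through (4, 15): (paths (0, 0) → (4, 15)) × (paths (4, 15) → (11, 16)) = C(19, 4) · C(8, 7) = 3876 · 8 = 31008. Avoidance count = 13037895 − 31008 = 13006887.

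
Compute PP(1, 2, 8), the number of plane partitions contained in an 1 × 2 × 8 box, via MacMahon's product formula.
PP(1, 2, 8) = 45

Evaluate the triple product over i = 1..1, j = 1..2, k = 1..8. The factors are (2/1) · (3/2) · (4/3) · (5/4) · (6/5) · (7/6) · (8/7) · (9/8) · … (16 factors total). The numerators and denominators telescope so the product is an integer; carrying out the multiplication exactly gives PP(1, 2, 8) = 45.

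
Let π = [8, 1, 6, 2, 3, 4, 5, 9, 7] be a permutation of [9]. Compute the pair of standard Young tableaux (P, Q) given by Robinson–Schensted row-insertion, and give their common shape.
P = [1, 2, 3, 4, 5, 7] / [6, 9] / [8];  Q = [1, 3, 5, 6, 7, 8] / [2, 9] / [4];  common shape = (6, 2, 1)

Row-insert the values π_1, π_2, … into P one at a time, bumping the leftmost entry strictly greater than the inserted value down to the next row. The recording tableau Q records, in position (i, j), the step at which that cell was added to P.
  Insert 8 (step 1): P = [8];  Q = [1]
  Insert 1 (step 2): P = [1] / [8];  Q = [1] / [2]
  Insert 6 (step 3): P = [1, 6] / [8];  Q = [1, 3] / [2]
  Insert 2 (step 4): P = [1, 2] / [6] / [8];  Q = [1, 3] / [2] / [4]
  Insert 3 (step 5): P = [1, 2, 3] / [6] / [8];  Q = [1, 3, 5] / [2] / [4]
  Insert 4 (step 6): P = [1, 2, 3, 4] / [6] / [8];  Q = [1, 3, 5, 6] / [2] / [4]
  Insert 5 (step 7): P = [1, 2, 3, 4, 5] / [6] / [8];  Q = [1, 3, 5, 6, 7] / [2] / [4]
  Insert 9 (step 8): P = [1, 2, 3, 4, 5, 9] / [6] / [8];  Q = [1, 3, 5, 6, 7, 8] / [2] / [4]
  Insert 7 (step 9): P = [1, 2, 3, 4, 5, 7] / [6, 9] / [8];  Q = [1, 3, 5, 6, 7, 8] / [2, 9] / [4]
Final shape: (6, 2, 1).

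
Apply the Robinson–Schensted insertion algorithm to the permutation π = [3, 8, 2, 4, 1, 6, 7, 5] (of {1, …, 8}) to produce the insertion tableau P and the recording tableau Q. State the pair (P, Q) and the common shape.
P = [1, 4, 5, 7] / [2, 6] / [3, 8];  Q = [1, 2, 6, 7] / [3, 4] / [5, 8];  common shape = (4, 2, 2)

Row-insert the values π_1, π_2, … into P one at a time, bumping the leftmost entry strictly greater than the inserted value down to the next row. The recording tableau Q records, in position (i, j), the step at which that cell was added to P.
  Insert 3 (step 1): P = [3];  Q = [1]
  Insert 8 (step 2): P = [3, 8];  Q = [1, 2]
  Insert 2 (step 3): P = [2, 8] / [3];  Q = [1, 2] / [3]
  Insert 4 (step 4): P = [2, 4] / [3, 8];  Q = [1, 2] / [3, 4]
  Insert 1 (step 5): P = [1, 4] / [2, 8] / [3];  Q = [1, 2] / [3, 4] / [5]
  Insert 6 (step 6): P = [1, 4, 6] / [2, 8] / [3];  Q = [1, 2, 6] / [3, 4] / [5]
  Insert 7 (step 7): P = [1, 4, 6, 7] / [2, 8] / [3];  Q = [1, 2, 6, 7] / [3, 4] / [5]
  Insert 5 (step 8): P = [1, 4, 5, 7] / [2, 6] / [3, 8];  Q = [1, 2, 6, 7] / [3, 4] / [5, 8]
Final shape: (4, 2, 2).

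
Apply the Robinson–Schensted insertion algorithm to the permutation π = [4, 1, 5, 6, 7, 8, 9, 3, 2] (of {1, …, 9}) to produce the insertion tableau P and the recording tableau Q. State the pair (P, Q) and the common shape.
P = [1, 2, 6, 7, 8, 9] / [3, 5] / [4];  Q = [1, 3, 4, 5, 6, 7] / [2, 8] / [9];  common shape = (6, 2, 1)

Row-insert the values π_1, π_2, … into P one at a time, bumping the leftmost entry strictly greater than the inserted value down to the next row. The recording tableau Q records, in position (i, j), the step at which that cell was added to P.
  Insert 4 (step 1): P = [4];  Q = [1]
  Insert 1 (step 2): P = [1] / [4];  Q = [1] / [2]
  Insert 5 (step 3): P = [1, 5] / [4];  Q = [1, 3] / [2]
  Insert 6 (step 4): P = [1, 5, 6] / [4];  Q = [1, 3, 4] / [2]
  Insert 7 (step 5): P = [1, 5, 6, 7] / [4];  Q = [1, 3, 4, 5] / [2]
  Insert 8 (step 6): P = [1, 5, 6, 7, 8] / [4];  Q = [1, 3, 4, 5, 6] / [2]
  Insert 9 (step 7): P = [1, 5, 6, 7, 8, 9] / [4];  Q = [1, 3, 4, 5, 6, 7] / [2]
  Insert 3 (step 8): P = [1, 3, 6, 7, 8, 9] / [4, 5];  Q = [1, 3, 4, 5, 6, 7] / [2, 8]
  Insert 2 (step 9): P = [1, 2, 6, 7, 8, 9] / [3, 5] / [4];  Q = [1, 3, 4, 5, 6, 7] / [2, 8] / [9]
Final shape: (6, 2, 1).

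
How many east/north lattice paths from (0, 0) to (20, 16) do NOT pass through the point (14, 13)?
Number of paths = 5622974910

Total paths from (0, 0) to (20, 16): C(36, 20) = 7307872110. Paths through (14, 13): (paths (0, 0) → (14, 13)) × (paths (14, 13) → (20, 16)) = C(27, 14) · C(9, 6) = 20058300 · 84 = 1684897200. Avoidance count = 7307872110 − 1684897200 = 5622974910.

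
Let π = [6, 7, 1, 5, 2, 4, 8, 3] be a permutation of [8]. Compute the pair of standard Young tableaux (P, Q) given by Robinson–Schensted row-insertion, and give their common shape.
P = [1, 2, 3, 8] / [4, 7] / [5] / [6];  Q = [1, 2, 6, 7] / [3, 4] / [5] / [8];  common shape = (4, 2, 1, 1)

Row-insert the values π_1, π_2, … into P one at a time, bumping the leftmost entry strictly greater than the inserted value down to the next row. The recording tableau Q records, in position (i, j), the step at which that cell was added to P.
  Insert 6 (step 1): P = [6];  Q = [1]
  Insert 7 (step 2): P = [6, 7];  Q = [1, 2]
  Insert 1 (step 3): P = [1, 7] / [6];  Q = [1, 2] / [3]
  Insert 5 (step 4): P = [1, 5] / [6, 7];  Q = [1, 2] / [3, 4]
  Insert 2 (step 5): P = [1, 2] / [5, 7] / [6];  Q = [1, 2] / [3, 4] / [5]
  Insert 4 (step 6): P = [1, 2, 4] / [5, 7] / [6];  Q = [1, 2, 6] / [3, 4] / [5]
  Insert 8 (step 7): P = [1, 2, 4, 8] / [5, 7] / [6];  Q = [1, 2, 6, 7] / [3, 4] / [5]
  Insert 3 (step 8): P = [1, 2, 3, 8] / [4, 7] / [5] / [6];  Q = [1, 2, 6, 7] / [3, 4] / [5] / [8]
Final shape: (4, 2, 1, 1).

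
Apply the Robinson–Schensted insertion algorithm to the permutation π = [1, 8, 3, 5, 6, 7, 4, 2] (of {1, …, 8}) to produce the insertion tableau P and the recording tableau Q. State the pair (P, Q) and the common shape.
P = [1, 2, 4, 6, 7] / [3] / [5] / [8];  Q = [1, 2, 4, 5, 6] / [3] / [7] / [8];  common shape = (5, 1, 1, 1)

Row-insert the values π_1, π_2, … into P one at a time, bumping the leftmost entry strictly greater than the inserted value down to the next row. The recording tableau Q records, in position (i, j), the step at which that cell was added to P.
  Insert 1 (step 1): P = [1];  Q = [1]
  Insert 8 (step 2): P = [1, 8];  Q = [1, 2]
  Insert 3 (step 3): P = [1, 3] / [8];  Q = [1, 2] / [3]
  Insert 5 (step 4): P = [1, 3, 5] / [8];  Q = [1, 2, 4] / [3]
  Insert 6 (step 5): P = [1, 3, 5, 6] / [8];  Q = [1, 2, 4, 5] / [3]
  Insert 7 (step 6): P = [1, 3, 5, 6, 7] / [8];  Q = [1, 2, 4, 5, 6] / [3]
  Insert 4 (step 7): P = [1, 3, 4, 6, 7] / [5] / [8];  Q = [1, 2, 4, 5, 6] / [3] / [7]
  Insert 2 (step 8): P = [1, 2, 4, 6, 7] / [3] / [5] / [8];  Q = [1, 2, 4, 5, 6] / [3] / [7] / [8]
Final shape: (5, 1, 1, 1).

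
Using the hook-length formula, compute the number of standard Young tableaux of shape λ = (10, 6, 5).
# SYT of shape (10, 6, 5) = 12345060

Hook-length formula: f^λ = n! / Π hook(c), product over all cells c of the Young diagram. For λ = (10, 6, 5), n = 21 boxes. Hook lengths by row (left-to-right, top-to-bottom): [12, 11, 10, 9, 8, 6, 4, 3, 2, 1]; [7, 6, 5, 4, 3, 1]; [5, 4, 3, 2, 1]. Product of hooks = 4138573824000. So f^λ = 21! / 4138573824000 = 51090942171709440000 / 4138573824000 = 12345060.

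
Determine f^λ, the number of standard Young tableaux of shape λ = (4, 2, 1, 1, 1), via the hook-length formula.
# SYT of shape (4, 2, 1, 1, 1) = 189

Hook-length formula: f^λ = n! / Π hook(c), product over all cells c of the Young diagram. For λ = (4, 2, 1, 1, 1), n = 9 boxes. Hook lengths by row (left-to-right, top-to-bottom): [8, 4, 2, 1]; [5, 1]; [3]; [2]; [1]. Product of hooks = 1920. So f^λ = 9! / 1920 = 362880 / 1920 = 189.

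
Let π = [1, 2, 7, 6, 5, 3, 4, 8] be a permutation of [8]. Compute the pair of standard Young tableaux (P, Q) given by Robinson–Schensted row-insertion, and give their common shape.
P = [1, 2, 3, 4, 8] / [5] / [6] / [7];  Q = [1, 2, 3, 7, 8] / [4] / [5] / [6];  common shape = (5, 1, 1, 1)

Row-insert the values π_1, π_2, … into P one at a time, bumping the leftmost entry strictly greater than the inserted value down to the next row. The recording tableau Q records, in position (i, j), the step at which that cell was added to P.
  Insert 1 (step 1): P = [1];  Q = [1]
  Insert 2 (step 2): P = [1, 2];  Q = [1, 2]
  Insert 7 (step 3): P = [1, 2, 7];  Q = [1, 2, 3]
  Insert 6 (step 4): P = [1, 2, 6] / [7];  Q = [1, 2, 3] / [4]
  Insert 5 (step 5): P = [1, 2, 5] / [6] / [7];  Q = [1, 2, 3] / [4] / [5]
  Insert 3 (step 6): P = [1, 2, 3] / [5] / [6] / [7];  Q = [1, 2, 3] / [4] / [5] / [6]
  Insert 4 (step 7): P = [1, 2, 3, 4] / [5] / [6] / [7];  Q = [1, 2, 3, 7] / [4] / [5] / [6]
  Insert 8 (step 8): P = [1, 2, 3, 4, 8] / [5] / [6] / [7];  Q = [1, 2, 3, 7, 8] / [4] / [5] / [6]
Final shape: (5, 1, 1, 1).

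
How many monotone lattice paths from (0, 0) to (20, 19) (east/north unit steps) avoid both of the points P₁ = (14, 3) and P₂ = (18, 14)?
Number of paths = 58991872170

Inclusion–exclusion. Total paths: C(39, 20) = 68923264410. Through P₁: C(17, 14)·C(22, 6) = 50736840. Through P₂: C(32, 18)·C(7, 2) = 9900147600. Since P₁ is strictly southwest of P₂, a monotone path through both must visit P₁ then P₂; paths through both = C(17, 14)·C(15, 4)·C(7, 2) = 19492200. Avoid both = 68923264410 − 50736840 − 9900147600 + 19492200 = 58991872170.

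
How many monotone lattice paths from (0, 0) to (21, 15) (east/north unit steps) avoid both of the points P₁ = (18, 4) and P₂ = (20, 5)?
Number of paths = 5564896865

Inclusion–exclusion. Total paths: C(36, 21) = 5567902560. Through P₁: C(22, 18)·C(14, 3) = 2662660. Through P₂: C(25, 20)·C(11, 1) = 584430. Since P₁ is strictly southwest of P₂, a monotone path through both must visit P₁ then P₂; paths through both = C(22, 18)·C(3, 2)·C(11, 1) = 241395. Avoid both = 5567902560 − 2662660 − 584430 + 241395 = 5564896865.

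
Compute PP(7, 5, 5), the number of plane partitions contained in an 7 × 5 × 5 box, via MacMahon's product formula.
PP(7, 5, 5) = 30107635272

Evaluate the triple product over i = 1..7, j = 1..5, k = 1..5. The factors are (2/1) · (3/2) · (4/3) · (5/4) · (6/5) · (3/2) · (4/3) · (5/4) · … (175 factors total). The numerators and denominators telescope so the product is an integer; carrying out the multiplication exactly gives PP(7, 5, 5) = 30107635272.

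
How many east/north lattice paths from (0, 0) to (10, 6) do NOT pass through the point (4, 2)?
Number of paths = 4858

Total paths from (0, 0) to (10, 6): C(16, 10) = 8008. Paths through (4, 2): (paths (0, 0) → (4, 2)) × (paths (4, 2) → (10, 6)) = C(6, 4) · C(10, 6) = 15 · 210 = 3150. Avoidance count = 8008 − 3150 = 4858.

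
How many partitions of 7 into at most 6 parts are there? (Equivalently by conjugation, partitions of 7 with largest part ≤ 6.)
p(7, parts ≤ 6) = 14

Partitions of 7 with all parts ≤ 6: 6+1, 5+2, 5+1+1, 4+3, 4+2+1, 4+1+1+1, 3+3+1, 3+2+2, 3+2+1+1, 3+1+1+1+1, 2+2+2+1, 2+2+1+1+1, 2+1+1+1+1+1, 1+1+1+1+1+1+1. Count = 14.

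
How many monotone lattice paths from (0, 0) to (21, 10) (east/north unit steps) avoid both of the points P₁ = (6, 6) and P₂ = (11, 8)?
Number of paths = 37062993

Inclusion–exclusion. Total paths: C(31, 21) = 44352165. Through P₁: C(12, 6)·C(19, 15) = 3581424. Through P₂: C(19, 11)·C(12, 10) = 4988412. Since P₁ is strictly southwest of P₂, a monotone path through both must visit P₁ then P₂; paths through both = C(12, 6)·C(7, 5)·C(12, 10) = 1280664. Avoid both = 44352165 − 3581424 − 4988412 + 1280664 = 37062993.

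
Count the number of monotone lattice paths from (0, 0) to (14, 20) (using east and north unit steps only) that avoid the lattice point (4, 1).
Number of paths = 1291825590

Total paths from (0, 0) to (14, 20): C(34, 14) = 1391975640. Paths through (4, 1): (paths (0, 0) → (4, 1)) × (paths (4, 1) → (14, 20)) = C(5, 4) · C(29, 10) = 5 · 20030010 = 100150050. Avoidance count = 1391975640 − 100150050 = 1291825590.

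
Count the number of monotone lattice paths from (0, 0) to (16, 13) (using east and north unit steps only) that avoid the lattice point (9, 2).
Number of paths = 66113595

Total paths from (0, 0) to (16, 13): C(29, 16) = 67863915. Paths through (9, 2): (paths (0, 0) → (9, 2)) × (paths (9, 2) → (16, 13)) = C(11, 9) · C(18, 7) = 55 · 31824 = 1750320. Avoidance count = 67863915 − 1750320 = 66113595.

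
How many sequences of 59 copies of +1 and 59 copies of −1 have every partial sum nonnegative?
C_59 = 405944995127576985730643443367112

These ballot sequences are counted by the Catalan number C_n = (1/(n + 1)) · C(2n, n). For n = 59: C_59 = (1/60) · C(118, 59) = 24356699707654619143838606602026720/60 = 405944995127576985730643443367112.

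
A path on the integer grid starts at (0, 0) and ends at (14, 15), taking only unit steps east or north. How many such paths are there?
Number of paths = 77558760

A monotone lattice path from (0, 0) to (14, 15) consists of 14 east steps and 15 north steps in some order, so it is determined by which 14 of the 29 steps are east. The count is C(29, 14) = 77558760.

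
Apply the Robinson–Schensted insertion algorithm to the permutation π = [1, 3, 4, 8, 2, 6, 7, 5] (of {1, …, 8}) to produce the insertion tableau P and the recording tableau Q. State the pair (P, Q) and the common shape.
P = [1, 2, 4, 5, 7] / [3, 6] / [8];  Q = [1, 2, 3, 4, 7] / [5, 6] / [8];  common shape = (5, 2, 1)

Row-insert the values π_1, π_2, … into P one at a time, bumping the leftmost entry strictly greater than the inserted value down to the next row. The recording tableau Q records, in position (i, j), the step at which that cell was added to P.
  Insert 1 (step 1): P = [1];  Q = [1]
  Insert 3 (step 2): P = [1, 3];  Q = [1, 2]
  Insert 4 (step 3): P = [1, 3, 4];  Q = [1, 2, 3]
  Insert 8 (step 4): P = [1, 3, 4, 8];  Q = [1, 2, 3, 4]
  Insert 2 (step 5): P = [1, 2, 4, 8] / [3];  Q = [1, 2, 3, 4] / [5]
  Insert 6 (step 6): P = [1, 2, 4, 6] / [3, 8];  Q = [1, 2, 3, 4] / [5, 6]
  Insert 7 (step 7): P = [1, 2, 4, 6, 7] / [3, 8];  Q = [1, 2, 3, 4, 7] / [5, 6]
  Insert 5 (step 8): P = [1, 2, 4, 5, 7] / [3, 6] / [8];  Q = [1, 2, 3, 4, 7] / [5, 6] / [8]
Final shape: (5, 2, 1).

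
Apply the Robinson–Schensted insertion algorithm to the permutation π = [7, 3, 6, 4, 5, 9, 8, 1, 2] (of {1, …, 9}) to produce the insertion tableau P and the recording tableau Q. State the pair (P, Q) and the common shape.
P = [1, 2, 5, 8] / [3, 4] / [6, 9] / [7];  Q = [1, 3, 5, 6] / [2, 7] / [4, 9] / [8];  common shape = (4, 2, 2, 1)

Row-insert the values π_1, π_2, … into P one at a time, bumping the leftmost entry strictly greater than the inserted value down to the next row. The recording tableau Q records, in position (i, j), the step at which that cell was added to P.
  Insert 7 (step 1): P = [7];  Q = [1]
  Insert 3 (step 2): P = [3] / [7];  Q = [1] / [2]
  Insert 6 (step 3): P = [3, 6] / [7];  Q = [1, 3] / [2]
  Insert 4 (step 4): P = [3, 4] / [6] / [7];  Q = [1, 3] / [2] / [4]
  Insert 5 (step 5): P = [3, 4, 5] / [6] / [7];  Q = [1, 3, 5] / [2] / [4]
  Insert 9 (step 6): P = [3, 4, 5, 9] / [6] / [7];  Q = [1, 3, 5, 6] / [2] / [4]
  Insert 8 (step 7): P = [3, 4, 5, 8] / [6, 9] / [7];  Q = [1, 3, 5, 6] / [2, 7] / [4]
  Insert 1 (step 8): P = [1, 4, 5, 8] / [3, 9] / [6] / [7];  Q = [1, 3, 5, 6] / [2, 7] / [4] / [8]
  Insert 2 (step 9): P = [1, 2, 5, 8] / [3, 4] / [6, 9] / [7];  Q = [1, 3, 5, 6] / [2, 7] / [4, 9] / [8]
Final shape: (4, 2, 2, 1).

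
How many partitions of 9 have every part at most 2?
p(9, parts ≤ 2) = 5

Partitions of 9 with all parts ≤ 2: 2+2+2+2+1, 2+2+2+1+1+1, 2+2+1+1+1+1+1, 2+1+1+1+1+1+1+1, 1+1+1+1+1+1+1+1+1. Count = 5.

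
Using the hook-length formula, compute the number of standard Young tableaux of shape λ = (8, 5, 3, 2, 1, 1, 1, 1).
# SYT of shape (8, 5, 3, 2, 1, 1, 1, 1) = 2851708860

Hook-length formula: f^λ = n! / Π hook(c), product over all cells c of the Young diagram. For λ = (8, 5, 3, 2, 1, 1, 1, 1), n = 22 boxes. Hook lengths by row (left-to-right, top-to-bottom): [15, 10, 8, 6, 5, 3, 2, 1]; [11, 6, 4, 2, 1]; [8, 3, 1]; [6, 1]; [4]; [3]; [2]; [1]. Product of hooks = 394149888000. So f^λ = 22! / 394149888000 = 1124000727777607680000 / 394149888000 = 2851708860.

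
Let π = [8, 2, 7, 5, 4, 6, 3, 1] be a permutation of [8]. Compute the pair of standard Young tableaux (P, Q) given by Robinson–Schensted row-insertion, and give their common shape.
P = [1, 3, 6] / [2] / [4] / [5] / [7] / [8];  Q = [1, 3, 6] / [2] / [4] / [5] / [7] / [8];  common shape = (3, 1, 1, 1, 1, 1)

Row-insert the values π_1, π_2, … into P one at a time, bumping the leftmost entry strictly greater than the inserted value down to the next row. The recording tableau Q records, in position (i, j), the step at which that cell was added to P.
  Insert 8 (step 1): P = [8];  Q = [1]
  Insert 2 (step 2): P = [2] / [8];  Q = [1] / [2]
  Insert 7 (step 3): P = [2, 7] / [8];  Q = [1, 3] / [2]
  Insert 5 (step 4): P = [2, 5] / [7] / [8];  Q = [1, 3] / [2] / [4]
  Insert 4 (step 5): P = [2, 4] / [5] / [7] / [8];  Q = [1, 3] / [2] / [4] / [5]
  Insert 6 (step 6): P = [2, 4, 6] / [5] / [7] / [8];  Q = [1, 3, 6] / [2] / [4] / [5]
  Insert 3 (step 7): P = [2, 3, 6] / [4] / [5] / [7] / [8];  Q = [1, 3, 6] / [2] / [4] / [5] / [7]
  Insert 1 (step 8): P = [1, 3, 6] / [2] / [4] / [5] / [7] / [8];  Q = [1, 3, 6] / [2] / [4] / [5] / [7] / [8]
Final shape: (3, 1, 1, 1, 1, 1).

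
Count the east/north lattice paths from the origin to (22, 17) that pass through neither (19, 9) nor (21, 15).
Number of paths = 33757951230

Inclusion–exclusion. Total paths: C(39, 22) = 51021117810. Through P₁: C(28, 19)·C(11, 3) = 1139638500. Through P₂: C(36, 21)·C(3, 1) = 16703707680. Since P₁ is strictly southwest of P₂, a monotone path through both must visit P₁ then P₂; paths through both = C(28, 19)·C(8, 2)·C(3, 1) = 580179600. Avoid both = 51021117810 − 1139638500 − 16703707680 + 580179600 = 33757951230.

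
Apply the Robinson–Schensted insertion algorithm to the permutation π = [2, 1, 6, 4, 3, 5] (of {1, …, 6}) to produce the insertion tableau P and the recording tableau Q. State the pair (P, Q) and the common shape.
P = [1, 3, 5] / [2, 4] / [6];  Q = [1, 3, 6] / [2, 4] / [5];  common shape = (3, 2, 1)

Row-insert the values π_1, π_2, … into P one at a time, bumping the leftmost entry strictly greater than the inserted value down to the next row. The recording tableau Q records, in position (i, j), the step at which that cell was added to P.
  Insert 2 (step 1): P = [2];  Q = [1]
  Insert 1 (step 2): P = [1] / [2];  Q = [1] / [2]
  Insert 6 (step 3): P = [1, 6] / [2];  Q = [1, 3] / [2]
  Insert 4 (step 4): P = [1, 4] / [2, 6];  Q = [1, 3] / [2, 4]
  Insert 3 (step 5): P = [1, 3] / [2, 4] / [6];  Q = [1, 3] / [2, 4] / [5]
  Insert 5 (step 6): P = [1, 3, 5] / [2, 4] / [6];  Q = [1, 3, 6] / [2, 4] / [5]
Final shape: (3, 2, 1).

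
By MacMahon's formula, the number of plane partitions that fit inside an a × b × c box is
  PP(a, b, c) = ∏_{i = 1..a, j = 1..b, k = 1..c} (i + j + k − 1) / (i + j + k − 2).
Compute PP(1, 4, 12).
PP(1, 4, 12) = 1820

Evaluate the triple product over i = 1..1, j = 1..4, k = 1..12. The factors are (2/1) · (3/2) · (4/3) · (5/4) · (6/5) · (7/6) · (8/7) · (9/8) · … (48 factors total). The numerators and denominators telescope so the product is an integer; carrying out the multiplication exactly gives PP(1, 4, 12) = 1820.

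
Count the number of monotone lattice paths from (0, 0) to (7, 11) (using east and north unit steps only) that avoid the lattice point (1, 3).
Number of paths = 19812

Total paths from (0, 0) to (7, 11): C(18, 7) = 31824. Paths through (1, 3): (paths (0, 0) → (1, 3)) × (paths (1, 3) → (7, 11)) = C(4, 1) · C(14, 6) = 4 · 3003 = 12012. Avoidance count = 31824 − 12012 = 19812.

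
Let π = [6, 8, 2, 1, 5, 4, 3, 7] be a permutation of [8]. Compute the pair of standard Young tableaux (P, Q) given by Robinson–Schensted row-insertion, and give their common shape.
P = [1, 3, 7] / [2, 4] / [5, 8] / [6];  Q = [1, 2, 8] / [3, 5] / [4, 6] / [7];  common shape = (3, 2, 2, 1)

Row-insert the values π_1, π_2, … into P one at a time, bumping the leftmost entry strictly greater than the inserted value down to the next row. The recording tableau Q records, in position (i, j), the step at which that cell was added to P.
  Insert 6 (step 1): P = [6];  Q = [1]
  Insert 8 (step 2): P = [6, 8];  Q = [1, 2]
  Insert 2 (step 3): P = [2, 8] / [6];  Q = [1, 2] / [3]
  Insert 1 (step 4): P = [1, 8] / [2] / [6];  Q = [1, 2] / [3] / [4]
  Insert 5 (step 5): P = [1, 5] / [2, 8] / [6];  Q = [1, 2] / [3, 5] / [4]
  Insert 4 (step 6): P = [1, 4] / [2, 5] / [6, 8];  Q = [1, 2] / [3, 5] / [4, 6]
  Insert 3 (step 7): P = [1, 3] / [2, 4] / [5, 8] / [6];  Q = [1, 2] / [3, 5] / [4, 6] / [7]
  Insert 7 (step 8): P = [1, 3, 7] / [2, 4] / [5, 8] / [6];  Q = [1, 2, 8] / [3, 5] / [4, 6] / [7]
Final shape: (3, 2, 2, 1).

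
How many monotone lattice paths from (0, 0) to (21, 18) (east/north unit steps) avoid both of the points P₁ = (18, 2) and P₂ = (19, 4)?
Number of paths = 62357965680

Inclusion–exclusion. Total paths: C(39, 21) = 62359143990. Through P₁: C(20, 18)·C(19, 3) = 184110. Through P₂: C(23, 19)·C(16, 2) = 1062600. Since P₁ is strictly southwest of P₂, a monotone path through both must visit P₁ then P₂; paths through both = C(20, 18)·C(3, 1)·C(16, 2) = 68400. Avoid both = 62359143990 − 184110 − 1062600 + 68400 = 62357965680.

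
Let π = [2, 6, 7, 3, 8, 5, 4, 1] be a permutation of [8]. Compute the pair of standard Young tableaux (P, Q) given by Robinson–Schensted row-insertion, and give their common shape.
P = [1, 3, 4, 8] / [2, 7] / [5] / [6];  Q = [1, 2, 3, 5] / [4, 6] / [7] / [8];  common shape = (4, 2, 1, 1)

Row-insert the values π_1, π_2, … into P one at a time, bumping the leftmost entry strictly greater than the inserted value down to the next row. The recording tableau Q records, in position (i, j), the step at which that cell was added to P.
  Insert 2 (step 1): P = [2];  Q = [1]
  Insert 6 (step 2): P = [2, 6];  Q = [1, 2]
  Insert 7 (step 3): P = [2, 6, 7];  Q = [1, 2, 3]
  Insert 3 (step 4): P = [2, 3, 7] / [6];  Q = [1, 2, 3] / [4]
  Insert 8 (step 5): P = [2, 3, 7, 8] / [6];  Q = [1, 2, 3, 5] / [4]
  Insert 5 (step 6): P = [2, 3, 5, 8] / [6, 7];  Q = [1, 2, 3, 5] / [4, 6]
  Insert 4 (step 7): P = [2, 3, 4, 8] / [5, 7] / [6];  Q = [1, 2, 3, 5] / [4, 6] / [7]
  Insert 1 (step 8): P = [1, 3, 4, 8] / [2, 7] / [5] / [6];  Q = [1, 2, 3, 5] / [4, 6] / [7] / [8]
Final shape: (4, 2, 1, 1).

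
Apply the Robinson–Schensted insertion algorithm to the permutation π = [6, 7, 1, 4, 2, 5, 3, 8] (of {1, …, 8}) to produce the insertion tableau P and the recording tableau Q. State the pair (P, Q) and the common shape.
P = [1, 2, 3, 8] / [4, 5] / [6, 7];  Q = [1, 2, 6, 8] / [3, 4] / [5, 7];  common shape = (4, 2, 2)

Row-insert the values π_1, π_2, … into P one at a time, bumping the leftmost entry strictly greater than the inserted value down to the next row. The recording tableau Q records, in position (i, j), the step at which that cell was added to P.
  Insert 6 (step 1): P = [6];  Q = [1]
  Insert 7 (step 2): P = [6, 7];  Q = [1, 2]
  Insert 1 (step 3): P = [1, 7] / [6];  Q = [1, 2] / [3]
  Insert 4 (step 4): P = [1, 4] / [6, 7];  Q = [1, 2] / [3, 4]
  Insert 2 (step 5): P = [1, 2] / [4, 7] / [6];  Q = [1, 2] / [3, 4] / [5]
  Insert 5 (step 6): P = [1, 2, 5] / [4, 7] / [6];  Q = [1, 2, 6] / [3, 4] / [5]
  Insert 3 (step 7): P = [1, 2, 3] / [4, 5] / [6, 7];  Q = [1, 2, 6] / [3, 4] / [5, 7]
  Insert 8 (step 8): P = [1, 2, 3, 8] / [4, 5] / [6, 7];  Q = [1, 2, 6, 8] / [3, 4] / [5, 7]
Final shape: (4, 2, 2).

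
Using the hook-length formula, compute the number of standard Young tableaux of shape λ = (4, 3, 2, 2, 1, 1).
# SYT of shape (4, 3, 2, 2, 1, 1) = 17160

Hook-length formula: f^λ = n! / Π hook(c), product over all cells c of the Young diagram. For λ = (4, 3, 2, 2, 1, 1), n = 13 boxes. Hook lengths by row (left-to-right, top-to-bottom): [9, 6, 3, 1]; [7, 4, 1]; [5, 2]; [4, 1]; [2]; [1]. Product of hooks = 362880. So f^λ = 13! / 362880 = 6227020800 / 362880 = 17160.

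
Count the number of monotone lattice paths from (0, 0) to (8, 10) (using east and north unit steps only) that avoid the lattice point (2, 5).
Number of paths = 34056

Total paths from (0, 0) to (8, 10): C(18, 8) = 43758. Paths through (2, 5): (paths (0, 0) → (2, 5)) × (paths (2, 5) → (8, 10)) = C(7, 2) · C(11, 6) = 21 · 462 = 9702. Avoidance count = 43758 − 9702 = 34056.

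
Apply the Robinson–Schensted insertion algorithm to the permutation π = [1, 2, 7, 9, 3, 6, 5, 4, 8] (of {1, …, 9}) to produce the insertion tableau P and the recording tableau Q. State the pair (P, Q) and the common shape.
P = [1, 2, 3, 4, 8] / [5, 9] / [6] / [7];  Q = [1, 2, 3, 4, 9] / [5, 6] / [7] / [8];  common shape = (5, 2, 1, 1)

Row-insert the values π_1, π_2, … into P one at a time, bumping the leftmost entry strictly greater than the inserted value down to the next row. The recording tableau Q records, in position (i, j), the step at which that cell was added to P.
  Insert 1 (step 1): P = [1];  Q = [1]
  Insert 2 (step 2): P = [1, 2];  Q = [1, 2]
  Insert 7 (step 3): P = [1, 2, 7];  Q = [1, 2, 3]
  Insert 9 (step 4): P = [1, 2, 7, 9];  Q = [1, 2, 3, 4]
  Insert 3 (step 5): P = [1, 2, 3, 9] / [7];  Q = [1, 2, 3, 4] / [5]
  Insert 6 (step 6): P = [1, 2, 3, 6] / [7, 9];  Q = [1, 2, 3, 4] / [5, 6]
  Insert 5 (step 7): P = [1, 2, 3, 5] / [6, 9] / [7];  Q = [1, 2, 3, 4] / [5, 6] / [7]
  Insert 4 (step 8): P = [1, 2, 3, 4] / [5, 9] / [6] / [7];  Q = [1, 2, 3, 4] / [5, 6] / [7] / [8]
  Insert 8 (step 9): P = [1, 2, 3, 4, 8] / [5, 9] / [6] / [7];  Q = [1, 2, 3, 4, 9] / [5, 6] / [7] / [8]
Final shape: (5, 2, 1, 1).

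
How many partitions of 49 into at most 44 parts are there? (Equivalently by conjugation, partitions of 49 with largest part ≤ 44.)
p(49, parts ≤ 44) = 173513

Use the recurrence p(n, m) = p(n, m−1) + p(n−m, m): either the largest part is < m (count p(n, m−1)) or the largest part is exactly m (remove one copy of m, count p(n−m, m)). With p(0, ·) = 1 this gives p(49, parts ≤ 44) = 173513. (By conjugating Young diagrams, this also counts partitions of 49 into at most 44 parts.)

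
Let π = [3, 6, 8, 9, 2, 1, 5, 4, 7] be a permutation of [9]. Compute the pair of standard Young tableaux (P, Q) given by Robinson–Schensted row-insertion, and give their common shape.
P = [1, 4, 7, 9] / [2, 5, 8] / [3, 6];  Q = [1, 2, 3, 4] / [5, 7, 9] / [6, 8];  common shape = (4, 3, 2)

Row-insert the values π_1, π_2, … into P one at a time, bumping the leftmost entry strictly greater than the inserted value down to the next row. The recording tableau Q records, in position (i, j), the step at which that cell was added to P.
  Insert 3 (step 1): P = [3];  Q = [1]
  Insert 6 (step 2): P = [3, 6];  Q = [1, 2]
  Insert 8 (step 3): P = [3, 6, 8];  Q = [1, 2, 3]
  Insert 9 (step 4): P = [3, 6, 8, 9];  Q = [1, 2, 3, 4]
  Insert 2 (step 5): P = [2, 6, 8, 9] / [3];  Q = [1, 2, 3, 4] / [5]
  Insert 1 (step 6): P = [1, 6, 8, 9] / [2] / [3];  Q = [1, 2, 3, 4] / [5] / [6]
  Insert 5 (step 7): P = [1, 5, 8, 9] / [2, 6] / [3];  Q = [1, 2, 3, 4] / [5, 7] / [6]
  Insert 4 (step 8): P = [1, 4, 8, 9] / [2, 5] / [3, 6];  Q = [1, 2, 3, 4] / [5, 7] / [6, 8]
  Insert 7 (step 9): P = [1, 4, 7, 9] / [2, 5, 8] / [3, 6];  Q = [1, 2, 3, 4] / [5, 7, 9] / [6, 8]
Final shape: (4, 3, 2).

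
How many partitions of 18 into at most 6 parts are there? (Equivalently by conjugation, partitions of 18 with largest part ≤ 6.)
p(18, parts ≤ 6) = 199

Use the recurrence p(n, m) = p(n, m−1) + p(n−m, m): either the largest part is < m (count p(n, m−1)) or the largest part is exactly m (remove one copy of m, count p(n−m, m)). With p(0, ·) = 1 this gives p(18, parts ≤ 6) = 199. (By conjugating Young diagrams, this also counts partitions of 18 into at most 6 parts.)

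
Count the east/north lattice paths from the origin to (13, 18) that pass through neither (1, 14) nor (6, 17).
Number of paths = 205424919

Inclusion–exclusion. Total paths: C(31, 13) = 206253075. Through P₁: C(15, 1)·C(16, 12) = 27300. Through P₂: C(23, 6)·C(8, 7) = 807576. Since P₁ is strictly southwest of P₂, a monotone path through both must visit P₁ then P₂; paths through both = C(15, 1)·C(8, 5)·C(8, 7) = 6720. Avoid both = 206253075 − 27300 − 807576 + 6720 = 205424919.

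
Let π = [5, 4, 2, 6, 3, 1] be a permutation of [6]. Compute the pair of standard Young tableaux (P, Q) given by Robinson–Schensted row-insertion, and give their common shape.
P = [1, 3] / [2, 6] / [4] / [5];  Q = [1, 4] / [2, 5] / [3] / [6];  common shape = (2, 2, 1, 1)

Row-insert the values π_1, π_2, … into P one at a time, bumping the leftmost entry strictly greater than the inserted value down to the next row. The recording tableau Q records, in position (i, j), the step at which that cell was added to P.
  Insert 5 (step 1): P = [5];  Q = [1]
  Insert 4 (step 2): P = [4] / [5];  Q = [1] / [2]
  Insert 2 (step 3): P = [2] / [4] / [5];  Q = [1] / [2] / [3]
  Insert 6 (step 4): P = [2, 6] / [4] / [5];  Q = [1, 4] / [2] / [3]
  Insert 3 (step 5): P = [2, 3] / [4, 6] / [5];  Q = [1, 4] / [2, 5] / [3]
  Insert 1 (step 6): P = [1, 3] / [2, 6] / [4] / [5];  Q = [1, 4] / [2, 5] / [3] / [6]
Final shape: (2, 2, 1, 1).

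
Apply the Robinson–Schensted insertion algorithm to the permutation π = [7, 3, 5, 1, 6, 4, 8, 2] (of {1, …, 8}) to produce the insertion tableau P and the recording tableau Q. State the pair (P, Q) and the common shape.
P = [1, 2, 6, 8] / [3, 4] / [5] / [7];  Q = [1, 3, 5, 7] / [2, 6] / [4] / [8];  common shape = (4, 2, 1, 1)

Row-insert the values π_1, π_2, … into P one at a time, bumping the leftmost entry strictly greater than the inserted value down to the next row. The recording tableau Q records, in position (i, j), the step at which that cell was added to P.
  Insert 7 (step 1): P = [7];  Q = [1]
  Insert 3 (step 2): P = [3] / [7];  Q = [1] / [2]
  Insert 5 (step 3): P = [3, 5] / [7];  Q = [1, 3] / [2]
  Insert 1 (step 4): P = [1, 5] / [3] / [7];  Q = [1, 3] / [2] / [4]
  Insert 6 (step 5): P = [1, 5, 6] / [3] / [7];  Q = [1, 3, 5] / [2] / [4]
  Insert 4 (step 6): P = [1, 4, 6] / [3, 5] / [7];  Q = [1, 3, 5] / [2, 6] / [4]
  Insert 8 (step 7): P = [1, 4, 6, 8] / [3, 5] / [7];  Q = [1, 3, 5, 7] / [2, 6] / [4]
  Insert 2 (step 8): P = [1, 2, 6, 8] / [3, 4] / [5] / [7];  Q = [1, 3, 5, 7] / [2, 6] / [4] / [8]
Final shape: (4, 2, 1, 1).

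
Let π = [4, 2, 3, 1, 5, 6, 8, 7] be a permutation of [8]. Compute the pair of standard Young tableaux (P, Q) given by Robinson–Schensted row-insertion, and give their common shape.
P = [1, 3, 5, 6, 7] / [2, 8] / [4];  Q = [1, 3, 5, 6, 7] / [2, 8] / [4];  common shape = (5, 2, 1)

Row-insert the values π_1, π_2, … into P one at a time, bumping the leftmost entry strictly greater than the inserted value down to the next row. The recording tableau Q records, in position (i, j), the step at which that cell was added to P.
  Insert 4 (step 1): P = [4];  Q = [1]
  Insert 2 (step 2): P = [2] / [4];  Q = [1] / [2]
  Insert 3 (step 3): P = [2, 3] / [4];  Q = [1, 3] / [2]
  Insert 1 (step 4): P = [1, 3] / [2] / [4];  Q = [1, 3] / [2] / [4]
  Insert 5 (step 5): P = [1, 3, 5] / [2] / [4];  Q = [1, 3, 5] / [2] / [4]
  Insert 6 (step 6): P = [1, 3, 5, 6] / [2] / [4];  Q = [1, 3, 5, 6] / [2] / [4]
  Insert 8 (step 7): P = [1, 3, 5, 6, 8] / [2] / [4];  Q = [1, 3, 5, 6, 7] / [2] / [4]
  Insert 7 (step 8): P = [1, 3, 5, 6, 7] / [2, 8] / [4];  Q = [1, 3, 5, 6, 7] / [2, 8] / [4]
Final shape: (5, 2, 1).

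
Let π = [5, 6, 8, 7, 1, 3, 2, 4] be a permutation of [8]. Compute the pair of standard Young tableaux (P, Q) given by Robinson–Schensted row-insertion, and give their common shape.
P = [1, 2, 4] / [3, 6, 7] / [5] / [8];  Q = [1, 2, 3] / [4, 6, 8] / [5] / [7];  common shape = (3, 3, 1, 1)

Row-insert the values π_1, π_2, … into P one at a time, bumping the leftmost entry strictly greater than the inserted value down to the next row. The recording tableau Q records, in position (i, j), the step at which that cell was added to P.
  Insert 5 (step 1): P = [5];  Q = [1]
  Insert 6 (step 2): P = [5, 6];  Q = [1, 2]
  Insert 8 (step 3): P = [5, 6, 8];  Q = [1, 2, 3]
  Insert 7 (step 4): P = [5, 6, 7] / [8];  Q = [1, 2, 3] / [4]
  Insert 1 (step 5): P = [1, 6, 7] / [5] / [8];  Q = [1, 2, 3] / [4] / [5]
  Insert 3 (step 6): P = [1, 3, 7] / [5, 6] / [8];  Q = [1, 2, 3] / [4, 6] / [5]
  Insert 2 (step 7): P = [1, 2, 7] / [3, 6] / [5] / [8];  Q = [1, 2, 3] / [4, 6] / [5] / [7]
  Insert 4 (step 8): P = [1, 2, 4] / [3, 6, 7] / [5] / [8];  Q = [1, 2, 3] / [4, 6, 8] / [5] / [7]
Final shape: (3, 3, 1, 1).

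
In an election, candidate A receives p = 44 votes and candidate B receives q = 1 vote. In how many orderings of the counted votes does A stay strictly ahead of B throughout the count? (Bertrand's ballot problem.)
Strict-lead orderings = 43

Total orderings of the 45 votes with 44 for A: C(45, 44) = 45. By the Bertrand ballot formula (Cycle Lemma / reflection principle), the number of orderings in which A is strictly ahead of B throughout is (p − q)/(p + q) · C(p + q, p) = (44 − 1)/(44 + 1) · 45 = 43.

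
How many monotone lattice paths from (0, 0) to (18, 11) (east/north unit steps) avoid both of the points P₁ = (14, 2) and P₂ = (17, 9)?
Number of paths = 25181040

Inclusion–exclusion. Total paths: C(29, 18) = 34597290. Through P₁: C(16, 14)·C(13, 4) = 85800. Through P₂: C(26, 17)·C(3, 1) = 9373650. Since P₁ is strictly southwest of P₂, a monotone path through both must visit P₁ then P₂; paths through both = C(16, 14)·C(10, 3)·C(3, 1) = 43200. Avoid both = 34597290 − 85800 − 9373650 + 43200 = 25181040.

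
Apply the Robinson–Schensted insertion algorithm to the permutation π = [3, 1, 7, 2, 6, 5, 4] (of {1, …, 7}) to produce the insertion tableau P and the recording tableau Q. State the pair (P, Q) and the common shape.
P = [1, 2, 4] / [3, 5] / [6] / [7];  Q = [1, 3, 5] / [2, 4] / [6] / [7];  common shape = (3, 2, 1, 1)

Row-insert the values π_1, π_2, … into P one at a time, bumping the leftmost entry strictly greater than the inserted value down to the next row. The recording tableau Q records, in position (i, j), the step at which that cell was added to P.
  Insert 3 (step 1): P = [3];  Q = [1]
  Insert 1 (step 2): P = [1] / [3];  Q = [1] / [2]
  Insert 7 (step 3): P = [1, 7] / [3];  Q = [1, 3] / [2]
  Insert 2 (step 4): P = [1, 2] / [3, 7];  Q = [1, 3] / [2, 4]
  Insert 6 (step 5): P = [1, 2, 6] / [3, 7];  Q = [1, 3, 5] / [2, 4]
  Insert 5 (step 6): P = [1, 2, 5] / [3, 6] / [7];  Q = [1, 3, 5] / [2, 4] / [6]
  Insert 4 (step 7): P = [1, 2, 4] / [3, 5] / [6] / [7];  Q = [1, 3, 5] / [2, 4] / [6] / [7]
Final shape: (3, 2, 1, 1).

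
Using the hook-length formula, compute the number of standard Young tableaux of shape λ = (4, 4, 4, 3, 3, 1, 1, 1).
# SYT of shape (4, 4, 4, 3, 3, 1, 1, 1) = 112869120

Hook-length formula: f^λ = n! / Π hook(c), product over all cells c of the Young diagram. For λ = (4, 4, 4, 3, 3, 1, 1, 1), n = 21 boxes. Hook lengths by row (left-to-right, top-to-bottom): [11, 7, 6, 3]; [10, 6, 5, 2]; [9, 5, 4, 1]; [7, 3, 2]; [6, 2, 1]; [3]; [2]; [1]. Product of hooks = 452656512000. So f^λ = 21! / 452656512000 = 51090942171709440000 / 452656512000 = 112869120.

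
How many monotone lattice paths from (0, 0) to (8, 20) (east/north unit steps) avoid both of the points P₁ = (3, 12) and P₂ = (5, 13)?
Number of paths = 1658160

Inclusion–exclusion. Total paths: C(28, 8) = 3108105. Through P₁: C(15, 3)·C(13, 5) = 585585. Through P₂: C(18, 5)·C(10, 3) = 1028160. Since P₁ is strictly southwest of P₂, a monotone path through both must visit P₁ then P₂; paths through both = C(15, 3)·C(3, 2)·C(10, 3) = 163800. Avoid both = 3108105 − 585585 − 1028160 + 163800 = 1658160.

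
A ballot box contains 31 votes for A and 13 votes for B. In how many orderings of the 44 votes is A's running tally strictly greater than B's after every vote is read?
Strict-lead orderings = 21238169904

Total orderings of the 44 votes with 31 for A: C(44, 31) = 51915526432. By the Bertrand ballot formula (Cycle Lemma / reflection principle), the number of orderings in which A is strictly ahead of B throughout is (p − q)/(p + q) · C(p + q, p) = (31 − 13)/(31 + 13) · 51915526432 = 21238169904.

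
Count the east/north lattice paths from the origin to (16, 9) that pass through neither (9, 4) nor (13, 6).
Number of paths = 1148555

Inclusion–exclusion. Total paths: C(25, 16) = 2042975. Through P₁: C(13, 9)·C(12, 7) = 566280. Through P₂: C(19, 13)·C(6, 3) = 542640. Since P₁ is strictly southwest of P₂, a monotone path through both must visit P₁ then P₂; paths through both = C(13, 9)·C(6, 4)·C(6, 3) = 214500. Avoid both = 2042975 − 566280 − 542640 + 214500 = 1148555.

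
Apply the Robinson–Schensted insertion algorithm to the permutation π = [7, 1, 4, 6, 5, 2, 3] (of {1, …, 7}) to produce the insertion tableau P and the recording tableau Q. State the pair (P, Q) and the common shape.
P = [1, 2, 3] / [4, 5] / [6] / [7];  Q = [1, 3, 4] / [2, 7] / [5] / [6];  common shape = (3, 2, 1, 1)

Row-insert the values π_1, π_2, … into P one at a time, bumping the leftmost entry strictly greater than the inserted value down to the next row. The recording tableau Q records, in position (i, j), the step at which that cell was added to P.
  Insert 7 (step 1): P = [7];  Q = [1]
  Insert 1 (step 2): P = [1] / [7];  Q = [1] / [2]
  Insert 4 (step 3): P = [1, 4] / [7];  Q = [1, 3] / [2]
  Insert 6 (step 4): P = [1, 4, 6] / [7];  Q = [1, 3, 4] / [2]
  Insert 5 (step 5): P = [1, 4, 5] / [6] / [7];  Q = [1, 3, 4] / [2] / [5]
  Insert 2 (step 6): P = [1, 2, 5] / [4] / [6] / [7];  Q = [1, 3, 4] / [2] / [5] / [6]
  Insert 3 (step 7): P = [1, 2, 3] / [4, 5] / [6] / [7];  Q = [1, 3, 4] / [2, 7] / [5] / [6]
Final shape: (3, 2, 1, 1).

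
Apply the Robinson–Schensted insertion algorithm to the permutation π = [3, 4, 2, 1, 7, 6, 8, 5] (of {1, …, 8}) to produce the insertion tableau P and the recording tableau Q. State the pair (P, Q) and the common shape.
P = [1, 4, 5, 8] / [2, 6] / [3, 7];  Q = [1, 2, 5, 7] / [3, 6] / [4, 8];  common shape = (4, 2, 2)

Row-insert the values π_1, π_2, … into P one at a time, bumping the leftmost entry strictly greater than the inserted value down to the next row. The recording tableau Q records, in position (i, j), the step at which that cell was added to P.
  Insert 3 (step 1): P = [3];  Q = [1]
  Insert 4 (step 2): P = [3, 4];  Q = [1, 2]
  Insert 2 (step 3): P = [2, 4] / [3];  Q = [1, 2] / [3]
  Insert 1 (step 4): P = [1, 4] / [2] / [3];  Q = [1, 2] / [3] / [4]
  Insert 7 (step 5): P = [1, 4, 7] / [2] / [3];  Q = [1, 2, 5] / [3] / [4]
  Insert 6 (step 6): P = [1, 4, 6] / [2, 7] / [3];  Q = [1, 2, 5] / [3, 6] / [4]
  Insert 8 (step 7): P = [1, 4, 6, 8] / [2, 7] / [3];  Q = [1, 2, 5, 7] / [3, 6] / [4]
  Insert 5 (step 8): P = [1, 4, 5, 8] / [2, 6] / [3, 7];  Q = [1, 2, 5, 7] / [3, 6] / [4, 8]
Final shape: (4, 2, 2).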